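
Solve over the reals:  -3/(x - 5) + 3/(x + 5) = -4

x = -5.7009 or x = 5.7009

Multiply both sides by (x - 5)(x + 5):
-3(x + 5) + 3(x - 5) = -4(x - 5)(x + 5).
Expand and collect terms: -4x² + 130 = 0.
By the quadratic formula, x = (0 ± √2080) / -8, so x ≈ -5.7009 or x ≈ 5.7009.
Neither value makes a denominator zero (x ≠ 5, x ≠ -5), so both are valid.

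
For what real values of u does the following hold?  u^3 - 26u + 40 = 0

u = -5.7417 or u = 1.7417 or u = 4

Possible rational roots are divisors of 40. Testing u = 4 gives 0, so (u - 4) is a factor.
Divide: u^3 - 26u + 40 = (u - 4)(u^2 + 4u - 10).
Apply the quadratic formula to u^2 + 4u - 10 = 0: u = (-4 +/- sqrt(56))/2, i.e. u ~= 1.7417 or u ~= -5.7417.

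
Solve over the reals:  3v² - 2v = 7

v = -1.2301 or v = 1.8968

Rearrange to standard form: 3v² - 2v - 7 = 0.
Discriminant: (-2)² − 4·3·(-7) = 88.
Quadratic formula: v = (2 ± √88) / 6.
So v = 1/3 + √(22)/3 ≈ 1.8968 or v = 1/3 - √(22)/3 ≈ -1.2301.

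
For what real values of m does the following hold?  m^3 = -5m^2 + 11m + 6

Rearrange: m^3 + 5m^2 - 11m - 6 = 0.
Possible rational roots are divisors of -6. Testing m = 2 gives 0, so (m - 2) is a factor.
Divide: m^3 + 5m^2 - 11m - 6 = (m - 2)(m^2 + 7m + 3).
Apply the quadratic formula to m^2 + 7m + 3 = 0: m = (-7 +/- sqrt(37))/2, i.e. m ~= -0.4586 or m ~= -6.5414.

m = -6.5414 or m = -0.4586 or m = 2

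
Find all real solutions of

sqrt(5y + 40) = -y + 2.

y = -3

Square both sides: 5y + 40 = (-y + 2)^2.
Expand and rearrange: y^2 - 9y - 36 = 0.
Solving gives y = 12 or y = -3.
Check each candidate in the original equation:
  y = 12: sqrt(100) = 10, while -y + 2 = -10 — extraneous.
  y = -3: sqrt(25) = 5, while -y + 2 = 5 — valid.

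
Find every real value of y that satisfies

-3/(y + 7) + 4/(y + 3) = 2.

Multiply both sides by (y + 7)(y + 3):
-3(y + 3) + 4(y + 7) = 2(y + 7)(y + 3).
Expand and collect terms: 2y^2 + 19y + 23 = 0.
By the quadratic formula, y = (-19 +/- sqrt(177)) / 4, so y ~= -1.424 or y ~= -8.076.
Neither value makes a denominator zero (y != -7, y != -3), so both are valid.

y = -8.076 or y = -1.424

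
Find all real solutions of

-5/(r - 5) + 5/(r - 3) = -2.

r = 1.5505 or r = 6.4495

Multiply both sides by (r - 5)(r - 3):
-5(r - 3) + 5(r - 5) = -2(r - 5)(r - 3).
Expand and collect terms: -2r² + 16r - 20 = 0.
By the quadratic formula, r = (-16 ± √96) / -4, so r ≈ 1.5505 or r ≈ 6.4495.
Neither value makes a denominator zero (r ≠ 5, r ≠ 3), so both are valid.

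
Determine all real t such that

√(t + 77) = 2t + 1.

t = 4

Square both sides: t + 77 = (2t + 1)².
Expand and rearrange: 4t² + 3t - 76 = 0.
Solving gives t = 4 or t = -4.75.
Check each candidate in the original equation:
  t = 4: √(81) = 9, while 2t + 1 = 9 — valid.
  t = -4.75: √(72.25) = 8.5, while 2t + 1 = -8.5 — extraneous.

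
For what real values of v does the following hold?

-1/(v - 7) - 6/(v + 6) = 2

Multiply both sides by (v - 7)(v + 6):
-(v + 6) - 6(v - 7) = 2(v - 7)(v + 6).
Expand and collect terms: 2v^2 + 5v - 120 = 0.
By the quadratic formula, v = (-5 +/- sqrt(985)) / 4, so v ~= 6.5962 or v ~= -9.0962.
Neither value makes a denominator zero (v != 7, v != -6), so both are valid.

v = -9.0962 or v = 6.5962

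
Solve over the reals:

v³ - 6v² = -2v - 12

v = -1.1623 or v = 2 or v = 5.1623

Rearrange: v³ - 6v² + 2v + 12 = 0.
Possible rational roots are divisors of 12. Testing v = 2 gives 0, so (v - 2) is a factor.
Divide: v³ - 6v² + 2v + 12 = (v - 2)(v² - 4v - 6).
Apply the quadratic formula to v² - 4v - 6 = 0: v = (4 ± √40)/2, i.e. v ≈ 5.1623 or v ≈ -1.1623.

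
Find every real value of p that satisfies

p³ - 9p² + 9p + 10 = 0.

Possible rational roots are divisors of 10. Testing p = 2 gives 0, so (p - 2) is a factor.
Divide: p³ - 9p² + 9p + 10 = (p - 2)(p² - 7p - 5).
Apply the quadratic formula to p² - 7p - 5 = 0: p = (7 ± √69)/2, i.e. p ≈ 7.6533 or p ≈ -0.6533.

p = -0.6533 or p = 2 or p = 7.6533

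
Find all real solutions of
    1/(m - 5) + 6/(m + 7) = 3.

Multiply both sides by (m - 5)(m + 7):
(m + 7) + 6(m - 5) = 3(m - 5)(m + 7).
Expand and collect terms: 3m^2 - m - 82 = 0.
By the quadratic formula, m = (1 +/- sqrt(985)) / 6, so m ~= 5.3975 or m ~= -5.0641.
Neither value makes a denominator zero (m != 5, m != -7), so both are valid.

m = -5.0641 or m = 5.3975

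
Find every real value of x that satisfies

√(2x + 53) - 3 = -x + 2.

Isolate the radical: √(2x + 53) = -x + 5.
Square both sides: 2x + 53 = (-x + 5)².
Expand and rearrange: x² - 12x - 28 = 0.
Solving gives x = 14 or x = -2.
Check each candidate in the original equation:
  x = 14: √(81) = 9, while -x + 5 = -9 — extraneous.
  x = -2: √(49) = 7, while -x + 5 = 7 — valid.

x = -2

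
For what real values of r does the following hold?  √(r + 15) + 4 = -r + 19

Isolate the radical: √(r + 15) = -r + 15.
Square both sides: r + 15 = (-r + 15)².
Expand and rearrange: r² - 31r + 210 = 0.
Solving gives r = 21 or r = 10.
Check each candidate in the original equation:
  r = 21: √(36) = 6, while -r + 15 = -6 — extraneous.
  r = 10: √(25) = 5, while -r + 15 = 5 — valid.

r = 10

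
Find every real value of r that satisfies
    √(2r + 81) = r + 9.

r = 0

Square both sides: 2r + 81 = (r + 9)².
Expand and rearrange: r² + 16r = 0.
Solving gives r = 0 or r = -16.
Check each candidate in the original equation:
  r = 0: √(81) = 9, while r + 9 = 9 — valid.
  r = -16: √(49) = 7, while r + 9 = -7 — extraneous.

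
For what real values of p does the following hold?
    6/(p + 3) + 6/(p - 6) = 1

p = 0 or p = 15

Multiply both sides by (p + 3)(p - 6):
6(p - 6) + 6(p + 3) = (p + 3)(p - 6).
Expand and collect terms: p² - 15p = 0.
Factor or apply the quadratic formula: p = 15 or p = 0.
Neither value makes a denominator zero (p ≠ -3, p ≠ 6), so both are valid.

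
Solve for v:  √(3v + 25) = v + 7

Square both sides: 3v + 25 = (v + 7)².
Expand and rearrange: v² + 11v + 24 = 0.
Solving gives v = -3 or v = -8.
Check each candidate in the original equation:
  v = -3: √(16) = 4, while v + 7 = 4 — valid.
  v = -8: √(1) = 1, while v + 7 = -1 — extraneous.

v = -3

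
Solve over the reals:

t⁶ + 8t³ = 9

Let u = t³. The equation becomes u² + 8u - 9 = 0.
Factor: (u - 1)(u + 9) = 0, so u = 1 or u = -9.
t³ = 1 gives t = 1.
t³ = -9 gives t = -∛(9) ≈ -2.0801.

t = -2.0801 or t = 1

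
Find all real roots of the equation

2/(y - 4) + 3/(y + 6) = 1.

y = -3.6235 or y = 6.6235

Multiply both sides by (y - 4)(y + 6):
2(y + 6) + 3(y - 4) = (y - 4)(y + 6).
Expand and collect terms: y^2 - 3y - 24 = 0.
By the quadratic formula, y = (3 +/- sqrt(105)) / 2, so y ~= 6.6235 or y ~= -3.6235.
Neither value makes a denominator zero (y != 4, y != -6), so both are valid.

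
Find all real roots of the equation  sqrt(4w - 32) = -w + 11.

Square both sides: 4w - 32 = (-w + 11)^2.
Expand and rearrange: w^2 - 26w + 153 = 0.
Solving gives w = 17 or w = 9.
Check each candidate in the original equation:
  w = 17: sqrt(36) = 6, while -w + 11 = -6 — extraneous.
  w = 9: sqrt(4) = 2, while -w + 11 = 2 — valid.

w = 9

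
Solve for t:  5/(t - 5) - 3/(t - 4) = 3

t = 3.5316 or t = 6.135

Multiply both sides by (t - 5)(t - 4):
5(t - 4) - 3(t - 5) = 3(t - 5)(t - 4).
Expand and collect terms: 3t^2 - 29t + 65 = 0.
By the quadratic formula, t = (29 +/- sqrt(61)) / 6, so t ~= 6.135 or t ~= 3.5316.
Neither value makes a denominator zero (t != 5, t != 4), so both are valid.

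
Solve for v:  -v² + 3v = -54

Bring every term to one side: -v² + 3v + 54 = 0.
Factor: -1(v + 6)(v - 9) = 0.
So v = -6 or v = 9.

v = -6 or v = 9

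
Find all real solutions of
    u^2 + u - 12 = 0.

u = -4 or u = 3

Factor: (u - 3)(u + 4) = 0.
So u = 3 or u = -4.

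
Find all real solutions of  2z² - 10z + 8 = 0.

Factor: 2(z - 4)(z - 1) = 0.
So z = 4 or z = 1.

z = 1 or z = 4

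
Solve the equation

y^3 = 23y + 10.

y = -4.5616 or y = -0.4384 or y = 5

Rearrange: y^3 - 23y - 10 = 0.
Possible rational roots are divisors of -10. Testing y = 5 gives 0, so (y - 5) is a factor.
Divide: y^3 - 23y - 10 = (y - 5)(y^2 + 5y + 2).
Apply the quadratic formula to y^2 + 5y + 2 = 0: y = (-5 +/- sqrt(17))/2, i.e. y ~= -0.4384 or y ~= -4.5616.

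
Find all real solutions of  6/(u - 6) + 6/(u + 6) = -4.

u = -7.6847 or u = 4.6847

Multiply both sides by (u - 6)(u + 6):
6(u + 6) + 6(u - 6) = -4(u - 6)(u + 6).
Expand and collect terms: -4u^2 - 12u + 144 = 0.
By the quadratic formula, u = (12 +/- sqrt(2448)) / -8, so u ~= -7.6847 or u ~= 4.6847.
Neither value makes a denominator zero (u != 6, u != -6), so both are valid.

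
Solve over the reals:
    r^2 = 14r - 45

Bring every term to one side: r^2 - 14r + 45 = 0.
Factor: (r - 9)(r - 5) = 0.
So r = 9 or r = 5.

r = 5 or r = 9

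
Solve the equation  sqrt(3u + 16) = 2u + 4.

u = 0

Square both sides: 3u + 16 = (2u + 4)^2.
Expand and rearrange: 4u^2 + 13u = 0.
Solving gives u = 0 or u = -3.25.
Check each candidate in the original equation:
  u = 0: sqrt(16) = 4, while 2u + 4 = 4 — valid.
  u = -3.25: sqrt(6.25) = 2.5, while 2u + 4 = -2.5 — extraneous.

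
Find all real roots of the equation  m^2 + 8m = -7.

Bring every term to one side: m^2 + 8m + 7 = 0.
Factor: (m + 1)(m + 7) = 0.
So m = -1 or m = -7.

m = -7 or m = -1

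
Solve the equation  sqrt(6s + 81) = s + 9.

s = 0

Square both sides: 6s + 81 = (s + 9)^2.
Expand and rearrange: s^2 + 12s = 0.
Solving gives s = 0 or s = -12.
Check each candidate in the original equation:
  s = 0: sqrt(81) = 9, while s + 9 = 9 — valid.
  s = -12: sqrt(9) = 3, while s + 9 = -3 — extraneous.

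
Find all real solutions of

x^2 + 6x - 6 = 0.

Discriminant: (6)^2 - 4*1*(-6) = 60.
Quadratic formula: x = (-6 +/- sqrt(60)) / 2.
So x = -3 + sqrt(15) ~= 0.873 or x = -sqrt(15) - 3 ~= -6.873.

x = -6.873 or x = 0.873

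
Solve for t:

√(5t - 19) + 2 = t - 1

Isolate the radical: √(5t - 19) = t - 3.
Square both sides: 5t - 19 = (t - 3)².
Expand and rearrange: t² - 11t + 28 = 0.
Solving gives t = 7 or t = 4.
Check each candidate in the original equation:
  t = 7: √(16) = 4, while t - 3 = 4 — valid.
  t = 4: √(1) = 1, while t - 3 = 1 — valid.

t = 4 or t = 7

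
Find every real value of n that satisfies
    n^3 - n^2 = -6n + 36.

n = 3

Rearrange: n^3 - n^2 + 6n - 36 = 0.
Possible rational roots are divisors of -36. Testing n = 3 gives 0, so (n - 3) is a factor.
Divide: n^3 - n^2 + 6n - 36 = (n - 3)(n^2 + 2n + 12).
The quadratic n^2 + 2n + 12 has discriminant -44 < 0, so no further real roots.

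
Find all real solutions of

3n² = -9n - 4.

n = -2.4574 or n = -0.5426

Rearrange to standard form: 3n² + 9n + 4 = 0.
Discriminant: (9)² − 4·3·4 = 33.
Quadratic formula: n = (-9 ± √33) / 6.
So n = -3/2 + √(33)/6 ≈ -0.5426 or n = -3/2 - √(33)/6 ≈ -2.4574.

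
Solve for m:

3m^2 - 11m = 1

Rearrange to standard form: 3m^2 - 11m - 1 = 0.
Discriminant: (-11)^2 - 4*3*(-1) = 133.
Quadratic formula: m = (11 +/- sqrt(133)) / 6.
So m = 11/6 + sqrt(133)/6 ~= 3.7554 or m = 11/6 - sqrt(133)/6 ~= -0.0888.

m = -0.0888 or m = 3.7554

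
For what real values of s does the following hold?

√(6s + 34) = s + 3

Square both sides: 6s + 34 = (s + 3)².
Expand and rearrange: s² - 25 = 0.
Solving gives s = 5 or s = -5.
Check each candidate in the original equation:
  s = 5: √(64) = 8, while s + 3 = 8 — valid.
  s = -5: √(4) = 2, while s + 3 = -2 — extraneous.

s = 5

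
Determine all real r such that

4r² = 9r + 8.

r = -0.6821 or r = 2.9321

Rearrange to standard form: 4r² - 9r - 8 = 0.
Discriminant: (-9)² − 4·4·(-8) = 209.
Quadratic formula: r = (9 ± √209) / 8.
So r = 9/8 + √(209)/8 ≈ 2.9321 or r = 9/8 - √(209)/8 ≈ -0.6821.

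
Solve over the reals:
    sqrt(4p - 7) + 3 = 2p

Isolate the radical: sqrt(4p - 7) = 2p - 3.
Square both sides: 4p - 7 = (2p - 3)^2.
Expand and rearrange: 4p^2 - 16p + 16 = 0.
This gives the repeated root p = 2.
Check in the original equation:
  p = 2: sqrt(1) = 1, while 2p - 3 = 1 — valid.

p = 2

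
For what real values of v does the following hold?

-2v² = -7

v = -1.8708 or v = 1.8708

Rearrange to standard form: -2v² + 7 = 0.
Discriminant: (0)² − 4·(-2)·7 = 56.
Quadratic formula: v = (0 ± √56) / (-4).
So v = -√(14)/2 ≈ -1.8708 or v = √(14)/2 ≈ 1.8708.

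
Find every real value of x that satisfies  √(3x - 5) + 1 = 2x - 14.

Isolate the radical: √(3x - 5) = 2x - 15.
Square both sides: 3x - 5 = (2x - 15)².
Expand and rearrange: 4x² - 63x + 230 = 0.
Solving gives x = 10 or x = 5.75.
Check each candidate in the original equation:
  x = 10: √(25) = 5, while 2x - 15 = 5 — valid.
  x = 5.75: √(12.25) = 3.5, while 2x - 15 = -3.5 — extraneous.

x = 10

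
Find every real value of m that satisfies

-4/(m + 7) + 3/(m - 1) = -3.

m = -5.4207 or m = -0.246

Multiply both sides by (m + 7)(m - 1):
-4(m - 1) + 3(m + 7) = -3(m + 7)(m - 1).
Expand and collect terms: -3m² - 17m - 4 = 0.
By the quadratic formula, m = (17 ± √241) / -6, so m ≈ -5.4207 or m ≈ -0.246.
Neither value makes a denominator zero (m ≠ -7, m ≠ 1), so both are valid.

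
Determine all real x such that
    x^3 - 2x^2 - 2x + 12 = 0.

x = -2

Possible rational roots are divisors of 12. Testing x = -2 gives 0, so (x + 2) is a factor.
Divide: x^3 - 2x^2 - 2x + 12 = (x + 2)(x^2 - 4x + 6).
The quadratic x^2 - 4x + 6 has discriminant -8 < 0, so no further real roots.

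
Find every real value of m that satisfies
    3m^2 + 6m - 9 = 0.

Factor: 3(m + 3)(m - 1) = 0.
So m = -3 or m = 1.

m = -3 or m = 1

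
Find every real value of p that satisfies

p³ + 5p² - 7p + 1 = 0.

Possible rational roots are divisors of 1. Testing p = 1 gives 0, so (p - 1) is a factor.
Divide: p³ + 5p² - 7p + 1 = (p - 1)(p² + 6p - 1).
Apply the quadratic formula to p² + 6p - 1 = 0: p = (-6 ± √40)/2, i.e. p ≈ 0.1623 or p ≈ -6.1623.

p = -6.1623 or p = 0.1623 or p = 1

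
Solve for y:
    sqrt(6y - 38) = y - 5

Square both sides: 6y - 38 = (y - 5)^2.
Expand and rearrange: y^2 - 16y + 63 = 0.
Solving gives y = 9 or y = 7.
Check each candidate in the original equation:
  y = 9: sqrt(16) = 4, while y - 5 = 4 — valid.
  y = 7: sqrt(4) = 2, while y - 5 = 2 — valid.

y = 7 or y = 9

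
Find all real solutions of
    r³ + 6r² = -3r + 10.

Rearrange: r³ + 6r² + 3r - 10 = 0.
Possible rational roots are divisors of -10. Testing r = 1 gives 0, so (r - 1) is a factor.
Divide: r³ + 6r² + 3r - 10 = (r - 1)(r² + 7r + 10).
Factor the quadratic: r = -2 or r = -5.

r = -5 or r = -2 or r = 1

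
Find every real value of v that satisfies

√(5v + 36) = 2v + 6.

Square both sides: 5v + 36 = (2v + 6)².
Expand and rearrange: 4v² + 19v = 0.
Solving gives v = 0 or v = -4.75.
Check each candidate in the original equation:
  v = 0: √(36) = 6, while 2v + 6 = 6 — valid.
  v = -4.75: √(12.25) = 3.5, while 2v + 6 = -3.5 — extraneous.

v = 0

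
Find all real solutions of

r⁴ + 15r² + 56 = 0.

Let u = r². The equation becomes u² + 15u + 56 = 0.
Factor: (u + 8)(u + 7) = 0, so u = -8 or u = -7.
r² = -8 < 0 has no real solution.
r² = -7 < 0 has no real solution.

No real solutions.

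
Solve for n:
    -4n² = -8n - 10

n = -0.8708 or n = 2.8708

Rearrange to standard form: -4n² + 8n + 10 = 0.
Discriminant: (8)² − 4·(-4)·10 = 224.
Quadratic formula: n = (-8 ± √224) / (-8).
So n = 1 - √(14)/2 ≈ -0.8708 or n = 1 + √(14)/2 ≈ 2.8708.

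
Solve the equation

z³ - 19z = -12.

z = -4.6458 or z = 0.6458 or z = 4

Rearrange: z³ - 19z + 12 = 0.
Possible rational roots are divisors of 12. Testing z = 4 gives 0, so (z - 4) is a factor.
Divide: z³ - 19z + 12 = (z - 4)(z² + 4z - 3).
Apply the quadratic formula to z² + 4z - 3 = 0: z = (-4 ± √28)/2, i.e. z ≈ 0.6458 or z ≈ -4.6458.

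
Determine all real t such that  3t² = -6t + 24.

t = -4 or t = 2

Bring every term to one side: 3t² + 6t - 24 = 0.
Factor: 3(t + 4)(t - 2) = 0.
So t = -4 or t = 2.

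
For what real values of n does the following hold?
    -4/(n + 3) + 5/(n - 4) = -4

n = -1.7204 or n = 2.4704

Multiply both sides by (n + 3)(n - 4):
-4(n - 4) + 5(n + 3) = -4(n + 3)(n - 4).
Expand and collect terms: -4n^2 + 3n + 17 = 0.
By the quadratic formula, n = (-3 +/- sqrt(281)) / -8, so n ~= -1.7204 or n ~= 2.4704.
Neither value makes a denominator zero (n != -3, n != 4), so both are valid.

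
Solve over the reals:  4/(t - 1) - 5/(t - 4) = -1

Multiply both sides by (t - 1)(t - 4):
4(t - 4) - 5(t - 1) = -(t - 1)(t - 4).
Expand and collect terms: -t^2 + 6t + 7 = 0.
Factor or apply the quadratic formula: t = -1 or t = 7.
Neither value makes a denominator zero (t != 1, t != 4), so both are valid.

t = -1 or t = 7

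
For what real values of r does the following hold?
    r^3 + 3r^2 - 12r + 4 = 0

Possible rational roots are divisors of 4. Testing r = 2 gives 0, so (r - 2) is a factor.
Divide: r^3 + 3r^2 - 12r + 4 = (r - 2)(r^2 + 5r - 2).
Apply the quadratic formula to r^2 + 5r - 2 = 0: r = (-5 +/- sqrt(33))/2, i.e. r ~= 0.3723 or r ~= -5.3723.

r = -5.3723 or r = 0.3723 or r = 2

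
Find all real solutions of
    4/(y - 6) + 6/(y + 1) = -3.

Multiply both sides by (y - 6)(y + 1):
4(y + 1) + 6(y - 6) = -3(y - 6)(y + 1).
Expand and collect terms: -3y² + 5y + 50 = 0.
Factor or apply the quadratic formula: y = -3.3333 or y = 5.
Neither value makes a denominator zero (y ≠ 6, y ≠ -1), so both are valid.

y = -3.3333 or y = 5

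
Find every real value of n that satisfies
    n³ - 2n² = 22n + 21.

Rearrange: n³ - 2n² - 22n - 21 = 0.
Possible rational roots are divisors of -21. Testing n = -3 gives 0, so (n + 3) is a factor.
Divide: n³ - 2n² - 22n - 21 = (n + 3)(n² - 5n - 7).
Apply the quadratic formula to n² - 5n - 7 = 0: n = (5 ± √53)/2, i.e. n ≈ 6.1401 or n ≈ -1.1401.

n = -3 or n = -1.1401 or n = 6.1401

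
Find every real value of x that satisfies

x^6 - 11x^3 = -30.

Let u = x^3. The equation becomes u^2 - 11u + 30 = 0.
Factor: (u - 5)(u - 6) = 0, so u = 5 or u = 6.
x^3 = 5 gives x = (5)^(1/3) ~= 1.71.
x^3 = 6 gives x = (6)^(1/3) ~= 1.8171.

x = 1.71 or x = 1.8171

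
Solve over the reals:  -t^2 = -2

Rearrange to standard form: -t^2 + 2 = 0.
Discriminant: (0)^2 - 4*(-1)*2 = 8.
Quadratic formula: t = (0 +/- sqrt(8)) / (-2).
So t = -sqrt(2) ~= -1.4142 or t = sqrt(2) ~= 1.4142.

t = -1.4142 or t = 1.4142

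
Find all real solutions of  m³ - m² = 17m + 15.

m = -3 or m = -1 or m = 5

Rearrange: m³ - m² - 17m - 15 = 0.
Possible rational roots are divisors of -15. Testing m = -3 gives 0, so (m + 3) is a factor.
Divide: m³ - m² - 17m - 15 = (m + 3)(m² - 4m - 5).
Factor the quadratic: m = 5 or m = -1.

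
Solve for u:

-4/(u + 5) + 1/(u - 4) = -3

u = -3.6056 or u = 3.6056

Multiply both sides by (u + 5)(u - 4):
-4(u - 4) + (u + 5) = -3(u + 5)(u - 4).
Expand and collect terms: -3u^2 + 39 = 0.
By the quadratic formula, u = (0 +/- sqrt(468)) / -6, so u ~= -3.6056 or u ~= 3.6056.
Neither value makes a denominator zero (u != -5, u != 4), so both are valid.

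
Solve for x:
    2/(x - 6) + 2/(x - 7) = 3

x = 6.3333 or x = 8

Multiply both sides by (x - 6)(x - 7):
2(x - 7) + 2(x - 6) = 3(x - 6)(x - 7).
Expand and collect terms: 3x^2 - 43x + 152 = 0.
Factor or apply the quadratic formula: x = 8 or x = 6.3333.
Neither value makes a denominator zero (x != 6, x != 7), so both are valid.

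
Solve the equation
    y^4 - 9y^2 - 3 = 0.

Let u = y^2. The equation becomes u^2 - 9u - 3 = 0.
By the quadratic formula, u = 9/2 + sqrt(93)/2 or u = 9/2 - sqrt(93)/2.
y^2 = 9/2 + sqrt(93)/2 gives y = +/-sqrt(9/2 + sqrt(93)/2) ~= +/-3.0532.
y^2 = 9/2 - sqrt(93)/2 < 0 has no real solution.

y = -3.0532 or y = 3.0532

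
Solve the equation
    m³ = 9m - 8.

m = -3.3723 or m = 1 or m = 2.3723

Rearrange: m³ - 9m + 8 = 0.
Possible rational roots are divisors of 8. Testing m = 1 gives 0, so (m - 1) is a factor.
Divide: m³ - 9m + 8 = (m - 1)(m² + m - 8).
Apply the quadratic formula to m² + m - 8 = 0: m = (-1 ± √33)/2, i.e. m ≈ 2.3723 or m ≈ -3.3723.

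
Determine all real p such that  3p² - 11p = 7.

p = -0.553 or p = 4.2196

Rearrange to standard form: 3p² - 11p - 7 = 0.
Discriminant: (-11)² − 4·3·(-7) = 205.
Quadratic formula: p = (11 ± √205) / 6.
So p = 11/6 + √(205)/6 ≈ 4.2196 or p = 11/6 - √(205)/6 ≈ -0.553.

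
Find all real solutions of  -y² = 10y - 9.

y = -10.831 or y = 0.831

Rearrange to standard form: -y² - 10y + 9 = 0.
Discriminant: (-10)² − 4·(-1)·9 = 136.
Quadratic formula: y = (10 ± √136) / (-2).
So y = -√(34) - 5 ≈ -10.831 or y = -5 + √(34) ≈ 0.831.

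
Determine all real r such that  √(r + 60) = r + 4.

r = 4

Square both sides: r + 60 = (r + 4)².
Expand and rearrange: r² + 7r - 44 = 0.
Solving gives r = 4 or r = -11.
Check each candidate in the original equation:
  r = 4: √(64) = 8, while r + 4 = 8 — valid.
  r = -11: √(49) = 7, while r + 4 = -7 — extraneous.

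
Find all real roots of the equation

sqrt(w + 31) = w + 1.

w = 5

Square both sides: w + 31 = (w + 1)^2.
Expand and rearrange: w^2 + w - 30 = 0.
Solving gives w = 5 or w = -6.
Check each candidate in the original equation:
  w = 5: sqrt(36) = 6, while w + 1 = 6 — valid.
  w = -6: sqrt(25) = 5, while w + 1 = -5 — extraneous.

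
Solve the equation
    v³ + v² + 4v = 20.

Rearrange: v³ + v² + 4v - 20 = 0.
Possible rational roots are divisors of -20. Testing v = 2 gives 0, so (v - 2) is a factor.
Divide: v³ + v² + 4v - 20 = (v - 2)(v² + 3v + 10).
The quadratic v² + 3v + 10 has discriminant -31 < 0, so no further real roots.

v = 2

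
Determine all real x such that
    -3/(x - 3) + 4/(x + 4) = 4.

x = -2.853 or x = 2.103

Multiply both sides by (x - 3)(x + 4):
-3(x + 4) + 4(x - 3) = 4(x - 3)(x + 4).
Expand and collect terms: 4x² + 3x - 24 = 0.
By the quadratic formula, x = (-3 ± √393) / 8, so x ≈ 2.103 or x ≈ -2.853.
Neither value makes a denominator zero (x ≠ 3, x ≠ -4), so both are valid.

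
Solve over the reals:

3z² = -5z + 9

Rearrange to standard form: 3z² + 5z - 9 = 0.
Discriminant: (5)² − 4·3·(-9) = 133.
Quadratic formula: z = (-5 ± √133) / 6.
So z = -5/6 + √(133)/6 ≈ 1.0888 or z = -√(133)/6 - 5/6 ≈ -2.7554.

z = -2.7554 or z = 1.0888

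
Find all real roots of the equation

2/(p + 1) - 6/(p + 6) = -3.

p = -3 or p = -2.6667

Multiply both sides by (p + 1)(p + 6):
2(p + 6) - 6(p + 1) = -3(p + 1)(p + 6).
Expand and collect terms: -3p² - 17p - 24 = 0.
Factor or apply the quadratic formula: p = -3 or p = -2.6667.
Neither value makes a denominator zero (p ≠ -1, p ≠ -6), so both are valid.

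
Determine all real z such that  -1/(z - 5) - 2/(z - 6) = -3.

Multiply both sides by (z - 5)(z - 6):
-(z - 6) - 2(z - 5) = -3(z - 5)(z - 6).
Expand and collect terms: -3z^2 + 36z - 106 = 0.
By the quadratic formula, z = (-36 +/- sqrt(24)) / -6, so z ~= 5.1835 or z ~= 6.8165.
Neither value makes a denominator zero (z != 5, z != 6), so both are valid.

z = 5.1835 or z = 6.8165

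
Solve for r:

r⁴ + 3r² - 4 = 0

r = -1 or r = 1

Let u = r². The equation becomes u² + 3u - 4 = 0.
Factor: (u - 1)(u + 4) = 0, so u = 1 or u = -4.
r² = 1 gives r = ±1.
r² = -4 < 0 has no real solution.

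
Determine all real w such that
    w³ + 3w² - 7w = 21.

w = -3 or w = -2.6458 or w = 2.6458

Rearrange: w³ + 3w² - 7w - 21 = 0.
Possible rational roots are divisors of -21. Testing w = -3 gives 0, so (w + 3) is a factor.
Divide: w³ + 3w² - 7w - 21 = (w + 3)(w² - 7).
Apply the quadratic formula to w² - 7 = 0: w = (0 ± √28)/2, i.e. w ≈ 2.6458 or w ≈ -2.6458.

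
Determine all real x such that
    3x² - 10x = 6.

Rearrange to standard form: 3x² - 10x - 6 = 0.
Discriminant: (-10)² − 4·3·(-6) = 172.
Quadratic formula: x = (10 ± √172) / 6.
So x = 5/3 + √(43)/3 ≈ 3.8525 or x = 5/3 - √(43)/3 ≈ -0.5191.

x = -0.5191 or x = 3.8525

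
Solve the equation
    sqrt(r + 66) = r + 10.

Square both sides: r + 66 = (r + 10)^2.
Expand and rearrange: r^2 + 19r + 34 = 0.
Solving gives r = -2 or r = -17.
Check each candidate in the original equation:
  r = -2: sqrt(64) = 8, while r + 10 = 8 — valid.
  r = -17: sqrt(49) = 7, while r + 10 = -7 — extraneous.

r = -2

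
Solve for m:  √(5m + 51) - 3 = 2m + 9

m = -3

Isolate the radical: √(5m + 51) = 2m + 12.
Square both sides: 5m + 51 = (2m + 12)².
Expand and rearrange: 4m² + 43m + 93 = 0.
Solving gives m = -3 or m = -7.75.
Check each candidate in the original equation:
  m = -3: √(36) = 6, while 2m + 12 = 6 — valid.
  m = -7.75: √(12.25) = 3.5, while 2m + 12 = -3.5 — extraneous.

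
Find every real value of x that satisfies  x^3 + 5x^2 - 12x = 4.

Rearrange: x^3 + 5x^2 - 12x - 4 = 0.
Possible rational roots are divisors of -4. Testing x = 2 gives 0, so (x - 2) is a factor.
Divide: x^3 + 5x^2 - 12x - 4 = (x - 2)(x^2 + 7x + 2).
Apply the quadratic formula to x^2 + 7x + 2 = 0: x = (-7 +/- sqrt(41))/2, i.e. x ~= -0.2984 or x ~= -6.7016.

x = -6.7016 or x = -0.2984 or x = 2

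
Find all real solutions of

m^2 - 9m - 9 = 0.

m = -0.9083 or m = 9.9083

Discriminant: (-9)^2 - 4*1*(-9) = 117.
Quadratic formula: m = (9 +/- sqrt(117)) / 2.
So m = 9/2 + 3*sqrt(13)/2 ~= 9.9083 or m = 9/2 - 3*sqrt(13)/2 ~= -0.9083.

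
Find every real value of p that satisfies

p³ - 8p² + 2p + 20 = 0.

Possible rational roots are divisors of 20. Testing p = 2 gives 0, so (p - 2) is a factor.
Divide: p³ - 8p² + 2p + 20 = (p - 2)(p² - 6p - 10).
Apply the quadratic formula to p² - 6p - 10 = 0: p = (6 ± √76)/2, i.e. p ≈ 7.3589 or p ≈ -1.3589.

p = -1.3589 or p = 2 or p = 7.3589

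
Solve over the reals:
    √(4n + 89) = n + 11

n = -2

Square both sides: 4n + 89 = (n + 11)².
Expand and rearrange: n² + 18n + 32 = 0.
Solving gives n = -2 or n = -16.
Check each candidate in the original equation:
  n = -2: √(81) = 9, while n + 11 = 9 — valid.
  n = -16: √(25) = 5, while n + 11 = -5 — extraneous.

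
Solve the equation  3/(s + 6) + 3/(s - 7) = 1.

Multiply both sides by (s + 6)(s - 7):
3(s - 7) + 3(s + 6) = (s + 6)(s - 7).
Expand and collect terms: s² - 7s - 39 = 0.
By the quadratic formula, s = (7 ± √205) / 2, so s ≈ 10.6589 or s ≈ -3.6589.
Neither value makes a denominator zero (s ≠ -6, s ≠ 7), so both are valid.

s = -3.6589 or s = 10.6589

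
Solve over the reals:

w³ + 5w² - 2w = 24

w = -4 or w = -3 or w = 2

Rearrange: w³ + 5w² - 2w - 24 = 0.
Possible rational roots are divisors of -24. Testing w = 2 gives 0, so (w - 2) is a factor.
Divide: w³ + 5w² - 2w - 24 = (w - 2)(w² + 7w + 12).
Factor the quadratic: w = -3 or w = -4.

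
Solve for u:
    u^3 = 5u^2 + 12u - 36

Rearrange: u^3 - 5u^2 - 12u + 36 = 0.
Possible rational roots are divisors of 36. Testing u = -3 gives 0, so (u + 3) is a factor.
Divide: u^3 - 5u^2 - 12u + 36 = (u + 3)(u^2 - 8u + 12).
Factor the quadratic: u = 6 or u = 2.

u = -3 or u = 2 or u = 6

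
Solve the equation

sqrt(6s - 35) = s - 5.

s = 6 or s = 10

Square both sides: 6s - 35 = (s - 5)^2.
Expand and rearrange: s^2 - 16s + 60 = 0.
Solving gives s = 10 or s = 6.
Check each candidate in the original equation:
  s = 10: sqrt(25) = 5, while s - 5 = 5 — valid.
  s = 6: sqrt(1) = 1, while s - 5 = 1 — valid.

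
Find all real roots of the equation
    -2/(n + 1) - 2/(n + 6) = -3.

n = -5.4207 or n = -0.246

Multiply both sides by (n + 1)(n + 6):
-2(n + 6) - 2(n + 1) = -3(n + 1)(n + 6).
Expand and collect terms: -3n² - 17n - 4 = 0.
By the quadratic formula, n = (17 ± √241) / -6, so n ≈ -5.4207 or n ≈ -0.246.
Neither value makes a denominator zero (n ≠ -1, n ≠ -6), so both are valid.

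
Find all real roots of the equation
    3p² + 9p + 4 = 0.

Discriminant: (9)² − 4·3·4 = 33.
Quadratic formula: p = (-9 ± √33) / 6.
So p = -3/2 + √(33)/6 ≈ -0.5426 or p = -3/2 - √(33)/6 ≈ -2.4574.

p = -2.4574 or p = -0.5426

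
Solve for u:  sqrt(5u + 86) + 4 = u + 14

u = -1

Isolate the radical: sqrt(5u + 86) = u + 10.
Square both sides: 5u + 86 = (u + 10)^2.
Expand and rearrange: u^2 + 15u + 14 = 0.
Solving gives u = -1 or u = -14.
Check each candidate in the original equation:
  u = -1: sqrt(81) = 9, while u + 10 = 9 — valid.
  u = -14: sqrt(16) = 4, while u + 10 = -4 — extraneous.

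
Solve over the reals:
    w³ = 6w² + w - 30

w = -2 or w = 3 or w = 5

Rearrange: w³ - 6w² - w + 30 = 0.
Possible rational roots are divisors of 30. Testing w = 5 gives 0, so (w - 5) is a factor.
Divide: w³ - 6w² - w + 30 = (w - 5)(w² - w - 6).
Factor the quadratic: w = 3 or w = -2.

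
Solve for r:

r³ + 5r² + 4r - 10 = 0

r = 1

Possible rational roots are divisors of -10. Testing r = 1 gives 0, so (r - 1) is a factor.
Divide: r³ + 5r² + 4r - 10 = (r - 1)(r² + 6r + 10).
The quadratic r² + 6r + 10 has discriminant -4 < 0, so no further real roots.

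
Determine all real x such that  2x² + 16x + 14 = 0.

x = -7 or x = -1

Factor: 2(x + 1)(x + 7) = 0.
So x = -1 or x = -7.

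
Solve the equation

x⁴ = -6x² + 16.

x = -1.4142 or x = 1.4142

Let u = x². The equation becomes u² + 6u - 16 = 0.
Factor: (u - 2)(u + 8) = 0, so u = 2 or u = -8.
x² = 2 gives x = ±√(2) ≈ ±1.4142.
x² = -8 < 0 has no real solution.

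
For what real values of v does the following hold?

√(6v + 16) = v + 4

v = -2 or v = 0

Square both sides: 6v + 16 = (v + 4)².
Expand and rearrange: v² + 2v = 0.
Solving gives v = 0 or v = -2.
Check each candidate in the original equation:
  v = 0: √(16) = 4, while v + 4 = 4 — valid.
  v = -2: √(4) = 2, while v + 4 = 2 — valid.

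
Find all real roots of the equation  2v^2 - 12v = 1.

Rearrange to standard form: 2v^2 - 12v - 1 = 0.
Discriminant: (-12)^2 - 4*2*(-1) = 152.
Quadratic formula: v = (12 +/- sqrt(152)) / 4.
So v = 3 + sqrt(38)/2 ~= 6.0822 or v = 3 - sqrt(38)/2 ~= -0.0822.

v = -0.0822 or v = 6.0822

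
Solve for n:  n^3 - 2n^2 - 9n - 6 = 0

n = -1.3723 or n = -1 or n = 4.3723

Possible rational roots are divisors of -6. Testing n = -1 gives 0, so (n + 1) is a factor.
Divide: n^3 - 2n^2 - 9n - 6 = (n + 1)(n^2 - 3n - 6).
Apply the quadratic formula to n^2 - 3n - 6 = 0: n = (3 +/- sqrt(33))/2, i.e. n ~= 4.3723 or n ~= -1.3723.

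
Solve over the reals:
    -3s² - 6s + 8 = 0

s = -2.9149 or s = 0.9149

Discriminant: (-6)² − 4·(-3)·8 = 132.
Quadratic formula: s = (6 ± √132) / (-6).
So s = -√(33)/3 - 1 ≈ -2.9149 or s = -1 + √(33)/3 ≈ 0.9149.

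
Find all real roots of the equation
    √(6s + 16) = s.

Square both sides: 6s + 16 = (s)².
Expand and rearrange: s² - 6s - 16 = 0.
Solving gives s = 8 or s = -2.
Check each candidate in the original equation:
  s = 8: √(64) = 8, while s = 8 — valid.
  s = -2: √(4) = 2, while s = -2 — extraneous.

s = 8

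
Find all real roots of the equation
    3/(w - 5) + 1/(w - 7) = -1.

w = 1.3542 or w = 6.6458

Multiply both sides by (w - 5)(w - 7):
3(w - 7) + (w - 5) = -(w - 5)(w - 7).
Expand and collect terms: -w² + 8w - 9 = 0.
By the quadratic formula, w = (-8 ± √28) / -2, so w ≈ 1.3542 or w ≈ 6.6458.
Neither value makes a denominator zero (w ≠ 5, w ≠ 7), so both are valid.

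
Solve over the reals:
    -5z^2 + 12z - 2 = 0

z = 0.1802 or z = 2.2198

Discriminant: (12)^2 - 4*(-5)*(-2) = 104.
Quadratic formula: z = (-12 +/- sqrt(104)) / (-10).
So z = 6/5 - sqrt(26)/5 ~= 0.1802 or z = sqrt(26)/5 + 6/5 ~= 2.2198.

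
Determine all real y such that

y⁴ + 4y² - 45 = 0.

Let u = y². The equation becomes u² + 4u - 45 = 0.
Factor: (u + 9)(u - 5) = 0, so u = -9 or u = 5.
y² = -9 < 0 has no real solution.
y² = 5 gives y = ±√(5) ≈ ±2.2361.

y = -2.2361 or y = 2.2361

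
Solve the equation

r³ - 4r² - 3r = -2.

r = -1 or r = 0.4384 or r = 4.5616

Rearrange: r³ - 4r² - 3r + 2 = 0.
Possible rational roots are divisors of 2. Testing r = -1 gives 0, so (r + 1) is a factor.
Divide: r³ - 4r² - 3r + 2 = (r + 1)(r² - 5r + 2).
Apply the quadratic formula to r² - 5r + 2 = 0: r = (5 ± √17)/2, i.e. r ≈ 4.5616 or r ≈ 0.4384.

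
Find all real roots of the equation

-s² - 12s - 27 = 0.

Factor: -1(s + 3)(s + 9) = 0.
So s = -3 or s = -9.

s = -9 or s = -3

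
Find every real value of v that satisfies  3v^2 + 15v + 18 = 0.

Factor: 3(v + 2)(v + 3) = 0.
So v = -2 or v = -3.

v = -3 or v = -2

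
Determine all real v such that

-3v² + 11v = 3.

v = 0.2967 or v = 3.3699

Rearrange to standard form: -3v² + 11v - 3 = 0.
Discriminant: (11)² − 4·(-3)·(-3) = 85.
Quadratic formula: v = (-11 ± √85) / (-6).
So v = 11/6 - √(85)/6 ≈ 0.2967 or v = √(85)/6 + 11/6 ≈ 3.3699.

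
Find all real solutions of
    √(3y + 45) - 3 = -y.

y = -3

Isolate the radical: √(3y + 45) = -y + 3.
Square both sides: 3y + 45 = (-y + 3)².
Expand and rearrange: y² - 9y - 36 = 0.
Solving gives y = 12 or y = -3.
Check each candidate in the original equation:
  y = 12: √(81) = 9, while -y + 3 = -9 — extraneous.
  y = -3: √(36) = 6, while -y + 3 = 6 — valid.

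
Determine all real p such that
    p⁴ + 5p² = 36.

Let u = p². The equation becomes u² + 5u - 36 = 0.
Factor: (u + 9)(u - 4) = 0, so u = -9 or u = 4.
p² = -9 < 0 has no real solution.
p² = 4 gives p = ±2.

p = -2 or p = 2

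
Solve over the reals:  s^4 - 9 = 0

Let u = s^2. The equation becomes u^2 - 9 = 0.
Factor: (u + 3)(u - 3) = 0, so u = -3 or u = 3.
s^2 = -3 < 0 has no real solution.
s^2 = 3 gives s = +/-sqrt(3) ~= +/-1.7321.

s = -1.7321 or s = 1.7321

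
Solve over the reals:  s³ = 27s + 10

s = -5 or s = -0.3723 or s = 5.3723

Rearrange: s³ - 27s - 10 = 0.
Possible rational roots are divisors of -10. Testing s = -5 gives 0, so (s + 5) is a factor.
Divide: s³ - 27s - 10 = (s + 5)(s² - 5s - 2).
Apply the quadratic formula to s² - 5s - 2 = 0: s = (5 ± √33)/2, i.e. s ≈ 5.3723 or s ≈ -0.3723.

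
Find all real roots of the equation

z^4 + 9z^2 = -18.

Let u = z^2. The equation becomes u^2 + 9u + 18 = 0.
Factor: (u + 6)(u + 3) = 0, so u = -6 or u = -3.
z^2 = -6 < 0 has no real solution.
z^2 = -3 < 0 has no real solution.

No real solutions.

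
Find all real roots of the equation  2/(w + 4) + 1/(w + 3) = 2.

Multiply both sides by (w + 4)(w + 3):
2(w + 3) + (w + 4) = 2(w + 4)(w + 3).
Expand and collect terms: 2w² + 11w + 14 = 0.
Factor or apply the quadratic formula: w = -2 or w = -3.5.
Neither value makes a denominator zero (w ≠ -4, w ≠ -3), so both are valid.

w = -3.5 or w = -2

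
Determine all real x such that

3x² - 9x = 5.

x = -0.4791 or x = 3.4791

Rearrange to standard form: 3x² - 9x - 5 = 0.
Discriminant: (-9)² − 4·3·(-5) = 141.
Quadratic formula: x = (9 ± √141) / 6.
So x = 3/2 + √(141)/6 ≈ 3.4791 or x = 3/2 - √(141)/6 ≈ -0.4791.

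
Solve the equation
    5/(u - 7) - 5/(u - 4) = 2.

u = 2.3775 or u = 8.6225

Multiply both sides by (u - 7)(u - 4):
5(u - 4) - 5(u - 7) = 2(u - 7)(u - 4).
Expand and collect terms: 2u² - 22u + 41 = 0.
By the quadratic formula, u = (22 ± √156) / 4, so u ≈ 8.6225 or u ≈ 2.3775.
Neither value makes a denominator zero (u ≠ 7, u ≠ 4), so both are valid.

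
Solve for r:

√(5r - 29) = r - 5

r = 6 or r = 9

Square both sides: 5r - 29 = (r - 5)².
Expand and rearrange: r² - 15r + 54 = 0.
Solving gives r = 9 or r = 6.
Check each candidate in the original equation:
  r = 9: √(16) = 4, while r - 5 = 4 — valid.
  r = 6: √(1) = 1, while r - 5 = 1 — valid.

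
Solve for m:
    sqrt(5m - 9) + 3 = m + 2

Isolate the radical: sqrt(5m - 9) = m - 1.
Square both sides: 5m - 9 = (m - 1)^2.
Expand and rearrange: m^2 - 7m + 10 = 0.
Solving gives m = 5 or m = 2.
Check each candidate in the original equation:
  m = 5: sqrt(16) = 4, while m - 1 = 4 — valid.
  m = 2: sqrt(1) = 1, while m - 1 = 1 — valid.

m = 2 or m = 5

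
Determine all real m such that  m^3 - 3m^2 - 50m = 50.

m = -5 or m = -1.099 or m = 9.099

Rearrange: m^3 - 3m^2 - 50m - 50 = 0.
Possible rational roots are divisors of -50. Testing m = -5 gives 0, so (m + 5) is a factor.
Divide: m^3 - 3m^2 - 50m - 50 = (m + 5)(m^2 - 8m - 10).
Apply the quadratic formula to m^2 - 8m - 10 = 0: m = (8 +/- sqrt(104))/2, i.e. m ~= 9.099 or m ~= -1.099.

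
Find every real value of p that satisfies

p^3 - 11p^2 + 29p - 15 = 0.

Possible rational roots are divisors of -15. Testing p = 3 gives 0, so (p - 3) is a factor.
Divide: p^3 - 11p^2 + 29p - 15 = (p - 3)(p^2 - 8p + 5).
Apply the quadratic formula to p^2 - 8p + 5 = 0: p = (8 +/- sqrt(44))/2, i.e. p ~= 7.3166 or p ~= 0.6834.

p = 0.6834 or p = 3 or p = 7.3166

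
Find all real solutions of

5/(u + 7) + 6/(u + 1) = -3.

Multiply both sides by (u + 7)(u + 1):
5(u + 1) + 6(u + 7) = -3(u + 7)(u + 1).
Expand and collect terms: -3u^2 - 35u - 68 = 0.
By the quadratic formula, u = (35 +/- sqrt(409)) / -6, so u ~= -9.204 or u ~= -2.4627.
Neither value makes a denominator zero (u != -7, u != -1), so both are valid.

u = -9.204 or u = -2.4627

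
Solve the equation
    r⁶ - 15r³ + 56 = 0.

Let u = r³. The equation becomes u² - 15u + 56 = 0.
Factor: (u - 8)(u - 7) = 0, so u = 8 or u = 7.
r³ = 8 gives r = 2.
r³ = 7 gives r = ∛(7) ≈ 1.9129.

r = 1.9129 or r = 2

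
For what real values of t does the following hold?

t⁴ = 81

Let u = t². The equation becomes u² - 81 = 0.
Factor: (u - 9)(u + 9) = 0, so u = 9 or u = -9.
t² = 9 gives t = ±3.
t² = -9 < 0 has no real solution.

t = -3 or t = 3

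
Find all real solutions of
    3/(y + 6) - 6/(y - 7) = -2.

Multiply both sides by (y + 6)(y - 7):
3(y - 7) - 6(y + 6) = -2(y + 6)(y - 7).
Expand and collect terms: -2y^2 + 5y + 141 = 0.
By the quadratic formula, y = (-5 +/- sqrt(1153)) / -4, so y ~= -7.239 or y ~= 9.739.
Neither value makes a denominator zero (y != -6, y != 7), so both are valid.

y = -7.239 or y = 9.739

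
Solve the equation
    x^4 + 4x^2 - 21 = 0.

Let u = x^2. The equation becomes u^2 + 4u - 21 = 0.
Factor: (u + 7)(u - 3) = 0, so u = -7 or u = 3.
x^2 = -7 < 0 has no real solution.
x^2 = 3 gives x = +/-sqrt(3) ~= +/-1.7321.

x = -1.7321 or x = 1.7321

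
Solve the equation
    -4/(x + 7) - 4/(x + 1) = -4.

x = -6.1623 or x = 0.1623

Multiply both sides by (x + 7)(x + 1):
-4(x + 1) - 4(x + 7) = -4(x + 7)(x + 1).
Expand and collect terms: -4x² - 24x + 4 = 0.
By the quadratic formula, x = (24 ± √640) / -8, so x ≈ -6.1623 or x ≈ 0.1623.
Neither value makes a denominator zero (x ≠ -7, x ≠ -1), so both are valid.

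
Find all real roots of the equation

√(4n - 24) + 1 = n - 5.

n = 6 or n = 10

Isolate the radical: √(4n - 24) = n - 6.
Square both sides: 4n - 24 = (n - 6)².
Expand and rearrange: n² - 16n + 60 = 0.
Solving gives n = 10 or n = 6.
Check each candidate in the original equation:
  n = 10: √(16) = 4, while n - 6 = 4 — valid.
  n = 6: √(0) = 0, while n - 6 = 0 — valid.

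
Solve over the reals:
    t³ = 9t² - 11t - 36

t = -1.4051 or t = 4 or t = 6.4051

Rearrange: t³ - 9t² + 11t + 36 = 0.
Possible rational roots are divisors of 36. Testing t = 4 gives 0, so (t - 4) is a factor.
Divide: t³ - 9t² + 11t + 36 = (t - 4)(t² - 5t - 9).
Apply the quadratic formula to t² - 5t - 9 = 0: t = (5 ± √61)/2, i.e. t ≈ 6.4051 or t ≈ -1.4051.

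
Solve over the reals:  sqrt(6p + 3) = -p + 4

p = 1

Square both sides: 6p + 3 = (-p + 4)^2.
Expand and rearrange: p^2 - 14p + 13 = 0.
Solving gives p = 13 or p = 1.
Check each candidate in the original equation:
  p = 13: sqrt(81) = 9, while -p + 4 = -9 — extraneous.
  p = 1: sqrt(9) = 3, while -p + 4 = 3 — valid.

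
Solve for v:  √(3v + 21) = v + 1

v = 5

Square both sides: 3v + 21 = (v + 1)².
Expand and rearrange: v² - v - 20 = 0.
Solving gives v = 5 or v = -4.
Check each candidate in the original equation:
  v = 5: √(36) = 6, while v + 1 = 6 — valid.
  v = -4: √(9) = 3, while v + 1 = -3 — extraneous.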